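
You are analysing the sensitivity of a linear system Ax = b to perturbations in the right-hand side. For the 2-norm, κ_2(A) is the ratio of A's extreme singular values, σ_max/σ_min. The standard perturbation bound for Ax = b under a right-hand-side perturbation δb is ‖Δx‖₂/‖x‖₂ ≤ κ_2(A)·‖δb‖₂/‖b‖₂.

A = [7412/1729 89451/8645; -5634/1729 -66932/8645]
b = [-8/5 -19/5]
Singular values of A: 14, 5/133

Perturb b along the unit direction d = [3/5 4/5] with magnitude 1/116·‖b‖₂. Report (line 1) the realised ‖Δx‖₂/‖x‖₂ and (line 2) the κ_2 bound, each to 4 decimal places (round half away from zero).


from the listed singular values, σ₁ = 14, σ_n = 5/133
κ_2(A) = 14 / (5/133) = 372.4000
κ_2(A)·‖δb‖/‖b‖ = 3.2103
solve Ax = b  →  x = [98.2429 -40.8571]
2-norm of b is 4.1231; of x, 106.4000
δb = ε·‖b‖·d = [0.0213 0.0284]; solving A·Δx = δb gives ‖Δx‖ = 0.9455
realised ‖Δx‖/‖x‖ = 0.0089
realised/bound (from unrounded values) ≈ 0.0028

0.0089
3.2103


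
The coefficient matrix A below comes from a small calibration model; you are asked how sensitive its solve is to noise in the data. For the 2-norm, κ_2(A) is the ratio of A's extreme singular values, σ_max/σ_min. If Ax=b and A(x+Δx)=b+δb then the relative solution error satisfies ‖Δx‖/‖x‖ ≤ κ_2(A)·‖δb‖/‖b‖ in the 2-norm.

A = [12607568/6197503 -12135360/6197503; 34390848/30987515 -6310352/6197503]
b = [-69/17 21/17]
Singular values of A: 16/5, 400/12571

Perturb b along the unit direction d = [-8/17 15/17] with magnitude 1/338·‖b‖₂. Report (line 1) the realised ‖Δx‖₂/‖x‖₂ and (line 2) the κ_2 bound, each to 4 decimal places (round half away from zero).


σ_max = 16/5, σ_min = 400/12571
κ_2(A) = (16/5) / (400/12571) = 100.5680
κ_2(A)·‖δb‖/‖b‖ = 0.2975
solve Ax = b  →  x = [64.3435 68.9201]
2-norm of b is 4.2426; of x, 94.2872
with δb = [-0.0059 0.0111], A·Δx = δb → ‖Δx‖ = 0.3945
realised ‖Δx‖/‖x‖ = 0.0042
tightness: 0.0042 against a bound of 0.2975 (unrounded ratio ≈ 0.0141)

0.0042
0.2975


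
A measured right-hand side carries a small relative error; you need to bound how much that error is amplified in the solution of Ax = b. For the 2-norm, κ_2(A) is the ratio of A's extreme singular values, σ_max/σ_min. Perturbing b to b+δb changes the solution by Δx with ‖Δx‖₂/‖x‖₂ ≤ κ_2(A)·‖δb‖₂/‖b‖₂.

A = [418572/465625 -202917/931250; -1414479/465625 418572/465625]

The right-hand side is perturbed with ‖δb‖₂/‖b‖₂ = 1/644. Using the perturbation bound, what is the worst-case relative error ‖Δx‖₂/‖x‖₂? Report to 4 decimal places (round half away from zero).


0.1157

form AᵀA = [3481525377/346890625 -1015246386/346890625; -1015246386/346890625 1187176617/1387562500] with trace 4836249/444020 and determinant 1185921/55502500
eigenvalues of AᵀA: λ = (tr ± √(tr²−4·det))/2 = 1089/100, 1089/555025
κ_2(A) = √(λ_max/λ_min) = √((1089/100) / (1089/555025)) = 74.5000
perturbation bound = 74.5000·1/644 = 0.1157


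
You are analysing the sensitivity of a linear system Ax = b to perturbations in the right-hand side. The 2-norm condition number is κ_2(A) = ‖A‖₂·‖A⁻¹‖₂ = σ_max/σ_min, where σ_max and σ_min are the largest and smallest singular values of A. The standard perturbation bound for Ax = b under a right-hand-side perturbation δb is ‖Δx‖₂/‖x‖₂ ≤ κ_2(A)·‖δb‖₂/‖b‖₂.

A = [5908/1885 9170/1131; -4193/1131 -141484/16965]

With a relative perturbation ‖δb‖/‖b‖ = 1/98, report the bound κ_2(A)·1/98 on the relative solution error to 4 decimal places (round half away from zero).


0.4133

form AᵀA = [896161/38025 1285172/22815; 1285172/22815 46299316/342225] with trace 64337/405 and determinant 9604/625
solving λ² − 64337/405·λ + 9604/625 = 0 gives λ = 3969/25, 196/2025
σ_max=√(3969/25)=(63/5), σ_min=√(196/2025)=(14/45) → κ = 40.5000
worst-case relative error ≤ 40.5000 × 1/98 = 0.4133


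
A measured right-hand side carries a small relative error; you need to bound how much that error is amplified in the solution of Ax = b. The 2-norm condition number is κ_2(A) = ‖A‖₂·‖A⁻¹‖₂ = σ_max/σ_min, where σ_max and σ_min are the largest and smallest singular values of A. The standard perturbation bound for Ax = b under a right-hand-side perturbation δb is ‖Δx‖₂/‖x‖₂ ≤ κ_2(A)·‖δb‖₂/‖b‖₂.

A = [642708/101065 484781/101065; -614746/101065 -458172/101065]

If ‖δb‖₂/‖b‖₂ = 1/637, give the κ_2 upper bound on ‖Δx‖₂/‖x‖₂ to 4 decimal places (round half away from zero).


0.5471

M = AᵀA = [188106116/2429045 141077772/2429045; 141077772/2429045 105810749/2429045]. tr(M)=58783373/485809, det(M)=58564/485809
solving λ² − 58783373/485809·λ + 58564/485809 = 0 gives λ = 121, 484/485809
σ_max=√121=11, σ_min=√(484/485809)=(22/697) → κ = 348.5000
perturbation bound = 348.5000·1/637 = 0.5471


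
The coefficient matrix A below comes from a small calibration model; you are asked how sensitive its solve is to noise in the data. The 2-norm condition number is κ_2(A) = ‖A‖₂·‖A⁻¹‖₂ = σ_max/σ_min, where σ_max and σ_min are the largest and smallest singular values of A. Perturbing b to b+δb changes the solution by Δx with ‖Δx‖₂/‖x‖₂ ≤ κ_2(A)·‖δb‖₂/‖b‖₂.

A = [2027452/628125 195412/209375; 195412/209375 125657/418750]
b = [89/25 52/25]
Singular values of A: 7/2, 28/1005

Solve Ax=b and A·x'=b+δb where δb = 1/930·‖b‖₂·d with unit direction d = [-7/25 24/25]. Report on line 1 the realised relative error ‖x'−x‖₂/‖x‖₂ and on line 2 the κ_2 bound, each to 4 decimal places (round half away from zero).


from the listed singular values, σ₁ = 7/2, σ_n = 28/1005
κ = σ_max/σ_min = (7/2)/(28/1005) = 125.6250
perturbation bound = 125.6250·1/930 = 0.1351
solve Ax = b  →  x = [-8.9529 34.7771]
‖b‖ = 4.1231, ‖x‖ = 35.9110
Δx = A⁻¹·δb where δb = 1/930·4.1231·d; ‖Δx‖ = 0.1591
relative error = 0.0044
realised/bound (from unrounded values) ≈ 0.0328

0.0044
0.1351


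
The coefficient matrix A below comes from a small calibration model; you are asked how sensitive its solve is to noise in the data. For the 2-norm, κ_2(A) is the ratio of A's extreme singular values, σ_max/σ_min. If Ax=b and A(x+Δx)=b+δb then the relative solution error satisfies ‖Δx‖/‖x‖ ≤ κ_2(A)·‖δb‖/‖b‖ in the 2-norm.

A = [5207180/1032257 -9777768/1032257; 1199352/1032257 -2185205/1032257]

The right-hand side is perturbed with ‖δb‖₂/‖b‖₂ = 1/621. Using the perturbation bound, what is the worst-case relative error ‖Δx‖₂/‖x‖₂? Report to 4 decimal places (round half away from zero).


AᵀA = [16985823184/633881329 -31847369400/633881329; -31847369400/633881329 59714377129/633881329]; tr = 265398617/2193361, det = 234256/2193361
λ_max, λ_min = (265398617/2193361 ± √70434370673615025/4810832476321)/2 = 121, 1936/2193361
κ = σ_max/σ_min = 11/(44/1481) = 370.2500
perturbation bound = 370.2500·1/621 = 0.5962

0.5962


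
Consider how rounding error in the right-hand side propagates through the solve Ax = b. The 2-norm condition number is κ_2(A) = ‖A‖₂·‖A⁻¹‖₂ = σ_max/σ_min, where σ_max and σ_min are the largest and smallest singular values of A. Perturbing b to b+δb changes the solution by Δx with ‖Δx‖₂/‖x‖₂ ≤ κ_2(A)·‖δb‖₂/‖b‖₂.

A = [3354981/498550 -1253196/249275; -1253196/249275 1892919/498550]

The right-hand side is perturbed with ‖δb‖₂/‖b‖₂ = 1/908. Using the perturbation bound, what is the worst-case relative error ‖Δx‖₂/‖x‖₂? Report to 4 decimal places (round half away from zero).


AᵀA = [701515934721/9942084100 -131532945768/2485521025; -131532945768/2485521025 394605727929/9942084100]; tr = 21922433253/198841682, det = 121550625/1590733456
solving λ² − 21922433253/198841682·λ + 121550625/1590733456 = 0 gives λ = 441/4, 275625/397683364
so κ_2 = √((441/4) / (275625/397683364)) = 398.8400
perturbation bound = 398.8400·1/908 = 0.4393

0.4393


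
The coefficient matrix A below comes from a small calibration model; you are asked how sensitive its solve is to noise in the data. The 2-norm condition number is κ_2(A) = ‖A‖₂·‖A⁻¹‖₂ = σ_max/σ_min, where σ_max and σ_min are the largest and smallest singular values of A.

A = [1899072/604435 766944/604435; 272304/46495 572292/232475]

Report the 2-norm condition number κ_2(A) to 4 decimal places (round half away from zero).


AᵀA = [55839912192/1264158025 116328477888/6320790125; 116328477888/6320790125 242407065744/31603950625]; tr = 9694703376/187005625, det = 429981696/4675140625
eigenvalues of AᵀA: λ = (tr ± √(tr²−4·det))/2 = 1296/25, 331776/187005625
κ_2(A) = √(λ_max/λ_min) = √((1296/25) / (331776/187005625)) = 170.9375

170.9375


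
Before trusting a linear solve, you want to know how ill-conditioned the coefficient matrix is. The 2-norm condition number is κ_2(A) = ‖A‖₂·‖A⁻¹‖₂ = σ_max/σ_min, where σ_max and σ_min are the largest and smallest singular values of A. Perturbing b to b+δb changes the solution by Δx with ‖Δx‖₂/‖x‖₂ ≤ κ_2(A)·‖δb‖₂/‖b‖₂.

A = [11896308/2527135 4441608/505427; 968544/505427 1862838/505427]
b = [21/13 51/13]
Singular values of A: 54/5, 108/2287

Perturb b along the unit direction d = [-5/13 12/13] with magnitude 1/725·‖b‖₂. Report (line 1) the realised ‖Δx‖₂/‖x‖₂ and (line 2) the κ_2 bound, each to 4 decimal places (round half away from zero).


0.0020
0.3154

from the listed singular values, σ₁ = 54/5, σ_n = 108/2287
κ = σ_max/σ_min = (54/5)/(108/2287) = 228.7000
worst-case relative error ≤ 228.7000 × 1/725 = 0.3154
solve Ax = b  →  x = [-55.9232 30.1405]
2-norm of b is 4.2426; of x, 63.5284
re-solving with b+δb shifts x by Δx of norm 0.1239
dividing the unrounded norms, ‖Δx‖/‖x‖ = 0.0020
tightness: 0.0020 against a bound of 0.3154 (unrounded ratio ≈ 0.0062)


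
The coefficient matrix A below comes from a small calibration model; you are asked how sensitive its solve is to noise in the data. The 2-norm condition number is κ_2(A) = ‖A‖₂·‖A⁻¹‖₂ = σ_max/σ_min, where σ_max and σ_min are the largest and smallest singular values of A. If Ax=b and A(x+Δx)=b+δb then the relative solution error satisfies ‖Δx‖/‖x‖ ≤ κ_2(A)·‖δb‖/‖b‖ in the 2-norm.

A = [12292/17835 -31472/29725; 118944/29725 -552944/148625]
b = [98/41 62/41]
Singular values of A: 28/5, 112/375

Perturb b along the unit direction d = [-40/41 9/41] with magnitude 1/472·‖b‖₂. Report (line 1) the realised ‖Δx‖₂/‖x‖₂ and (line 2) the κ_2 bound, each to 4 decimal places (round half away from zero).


0.0030
0.0397

largest singular value 28/5, smallest 112/375
κ_2(A) = (28/5) / (112/375) = 18.7500
worst-case relative error ≤ 18.7500 × 1/472 = 0.0397
solve Ax = b  →  x = [-4.3596 -5.0954]
2-norm of b is 2.8284; of x, 6.7059
re-solving with b+δb shifts x by Δx of norm 0.0201
relative error = 0.0030
realised/bound (from unrounded values) ≈ 0.0753


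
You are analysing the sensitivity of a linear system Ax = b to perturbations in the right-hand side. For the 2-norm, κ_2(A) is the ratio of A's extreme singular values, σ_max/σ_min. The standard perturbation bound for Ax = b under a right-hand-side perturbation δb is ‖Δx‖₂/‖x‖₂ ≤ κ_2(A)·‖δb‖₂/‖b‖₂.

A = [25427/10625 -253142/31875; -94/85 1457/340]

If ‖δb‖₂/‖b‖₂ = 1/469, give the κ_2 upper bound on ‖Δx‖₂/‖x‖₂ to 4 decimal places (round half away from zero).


0.1279

form AᵀA = [2714861/390625 -55651337/2343750; -55651337/2343750 4580690641/56250000] with trace 7954609/90000 and determinant 4879681/2250000
solving λ² − 7954609/90000·λ + 4879681/2250000 = 0 gives λ = 2209/25, 2209/90000
so κ_2 = √((2209/25) / (2209/90000)) = 60.0000
worst-case relative error ≤ 60.0000 × 1/469 = 0.1279


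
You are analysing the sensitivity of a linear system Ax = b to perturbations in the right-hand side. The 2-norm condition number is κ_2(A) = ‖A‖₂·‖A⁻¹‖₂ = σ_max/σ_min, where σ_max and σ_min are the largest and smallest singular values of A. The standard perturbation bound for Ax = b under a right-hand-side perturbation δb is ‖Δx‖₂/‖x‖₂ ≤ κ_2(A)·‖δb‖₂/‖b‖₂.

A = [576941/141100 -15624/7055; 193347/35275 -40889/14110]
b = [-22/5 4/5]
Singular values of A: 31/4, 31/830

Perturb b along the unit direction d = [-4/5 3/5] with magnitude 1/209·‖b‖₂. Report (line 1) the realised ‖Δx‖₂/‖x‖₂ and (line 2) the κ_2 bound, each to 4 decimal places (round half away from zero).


0.0053
0.9928

σ_max = 31/4, σ_min = 31/830
κ = σ_max/σ_min = (31/4)/(31/830) = 207.5000
κ_2(A)·‖δb‖/‖b‖ = 0.9928
solve Ax = b  →  x = [50.1708 94.6186]
2-norm of b is 4.4721; of x, 107.0971
δb = ε·‖b‖·d = [-0.0171 0.0128]; solving A·Δx = δb gives ‖Δx‖ = 0.5729
relative error = 0.0053
realised/bound (from unrounded values) ≈ 0.0054


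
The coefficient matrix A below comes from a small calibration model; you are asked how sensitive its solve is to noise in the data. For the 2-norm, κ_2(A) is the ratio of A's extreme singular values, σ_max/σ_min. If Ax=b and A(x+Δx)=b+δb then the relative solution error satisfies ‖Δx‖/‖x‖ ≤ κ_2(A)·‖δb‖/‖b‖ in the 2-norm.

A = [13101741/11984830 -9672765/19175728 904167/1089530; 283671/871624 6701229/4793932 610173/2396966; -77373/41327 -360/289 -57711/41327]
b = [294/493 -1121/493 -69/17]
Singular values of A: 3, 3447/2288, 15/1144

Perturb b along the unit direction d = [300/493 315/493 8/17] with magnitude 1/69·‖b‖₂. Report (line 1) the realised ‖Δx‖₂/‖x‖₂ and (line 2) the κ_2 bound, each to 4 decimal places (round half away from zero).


from the listed singular values, σ₁ = 3, σ_n = 15/1144
κ = σ_max/σ_min = 3/(15/1144) = 228.8000
κ_2(A)·‖δb‖/‖b‖ = 3.3159
solve Ax = b  →  x = [138.4857 -0.7008 -182.1358]
‖b‖₂ = 4.6904 and ‖x‖₂ = 228.8060
re-solving with b+δb shifts x by Δx of norm 5.1844
realised ‖Δx‖/‖x‖ = 0.0227
so the bound overstates the realised error by a factor of ≈ 146.3448 (computed from the unrounded values)

0.0227
3.3159


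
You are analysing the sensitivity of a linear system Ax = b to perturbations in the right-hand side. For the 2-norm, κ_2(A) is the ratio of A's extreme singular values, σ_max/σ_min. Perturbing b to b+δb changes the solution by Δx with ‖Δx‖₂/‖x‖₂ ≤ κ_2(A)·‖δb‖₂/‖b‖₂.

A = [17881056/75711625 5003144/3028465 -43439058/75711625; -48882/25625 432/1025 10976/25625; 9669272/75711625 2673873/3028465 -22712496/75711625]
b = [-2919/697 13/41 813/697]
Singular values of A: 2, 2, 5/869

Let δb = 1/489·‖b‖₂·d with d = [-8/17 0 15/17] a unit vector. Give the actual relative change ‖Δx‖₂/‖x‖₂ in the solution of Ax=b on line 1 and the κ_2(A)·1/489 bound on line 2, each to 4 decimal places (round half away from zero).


0.0030
0.7108

σ_max = 2, σ_min = 5/869
κ_2(A) = 2 / (5/869) = 347.6000
bound on ‖Δx‖/‖x‖: κ·ε = 347.6000·1/489 = 0.7108
solve Ax = b  →  x = [139.7899 144.5520 481.0654]
2-norm of b is 4.3589; of x, 521.4024
Δx = A⁻¹·δb where δb = 1/489·4.3589·d; ‖Δx‖ = 1.5492
realised ‖Δx‖/‖x‖ = 0.0030
realised/bound (from unrounded values) ≈ 0.0042


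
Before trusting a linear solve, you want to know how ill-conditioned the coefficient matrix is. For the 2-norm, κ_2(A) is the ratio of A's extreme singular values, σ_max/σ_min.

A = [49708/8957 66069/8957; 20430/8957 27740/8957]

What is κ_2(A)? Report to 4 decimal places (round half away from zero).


AᵀA = [17090356/474721 22786308/474721; 22786308/474721 30382369/474721]; tr = 47472725/474721, det = 62500/474721
char-poly roots: 100 and 625/474721
κ_2(A) = √(λ_max/λ_min) = √(100 / (625/474721)) = 275.6000

275.6000


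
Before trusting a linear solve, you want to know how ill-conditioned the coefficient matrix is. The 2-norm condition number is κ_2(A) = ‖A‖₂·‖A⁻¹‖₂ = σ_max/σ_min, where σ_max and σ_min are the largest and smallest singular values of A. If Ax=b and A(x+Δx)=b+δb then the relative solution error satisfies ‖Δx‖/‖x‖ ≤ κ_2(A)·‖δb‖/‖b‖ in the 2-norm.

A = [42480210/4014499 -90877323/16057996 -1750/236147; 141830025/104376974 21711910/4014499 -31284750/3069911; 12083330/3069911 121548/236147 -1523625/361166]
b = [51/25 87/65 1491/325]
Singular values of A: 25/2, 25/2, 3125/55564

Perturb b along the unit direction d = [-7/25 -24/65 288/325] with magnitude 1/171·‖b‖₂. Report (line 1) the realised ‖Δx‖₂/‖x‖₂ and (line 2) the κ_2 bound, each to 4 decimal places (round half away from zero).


0.0101
1.2997

from the listed singular values, σ₁ = 25/2, σ_n = 3125/55564
κ_2(A) = (25/2) / (3125/55564) = 222.2560
perturbation bound = 222.2560·1/171 = 1.2997
solve Ax = b  →  x = [22.4136 41.5155 24.8901]
‖b‖₂ = 5.1962 and ‖x‖₂ = 53.3425
δb = ε·‖b‖·d = [-0.0085 -0.0112 0.0269]; solving A·Δx = δb gives ‖Δx‖ = 0.5403
realised ‖Δx‖/‖x‖ = 0.0101
so the bound overstates the realised error by a factor of ≈ 128.3222 (computed from the unrounded values)


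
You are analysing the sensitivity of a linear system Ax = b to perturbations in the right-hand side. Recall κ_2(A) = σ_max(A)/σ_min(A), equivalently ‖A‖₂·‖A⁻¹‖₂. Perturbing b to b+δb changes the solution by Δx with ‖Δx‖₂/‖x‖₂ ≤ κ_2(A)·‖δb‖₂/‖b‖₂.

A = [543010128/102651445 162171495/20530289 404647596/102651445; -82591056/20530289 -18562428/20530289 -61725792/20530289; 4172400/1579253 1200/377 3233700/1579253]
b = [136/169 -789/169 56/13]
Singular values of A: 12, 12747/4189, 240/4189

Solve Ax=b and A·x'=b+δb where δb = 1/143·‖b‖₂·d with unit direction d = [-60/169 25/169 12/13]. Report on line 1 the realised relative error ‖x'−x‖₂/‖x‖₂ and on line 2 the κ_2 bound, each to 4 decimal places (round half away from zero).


largest singular value 12, smallest 240/4189
κ_2(A) = 12 / (240/4189) = 209.4500
worst-case relative error ≤ 209.4500 × 1/143 = 1.4647
solve Ax = b  →  x = [-30.4992 -0.7220 42.5788]
‖b‖ = 6.4031, ‖x‖ = 52.3801
with δb = [-0.0159 0.0066 0.0413], A·Δx = δb → ‖Δx‖ = 0.7815
dividing the unrounded norms, ‖Δx‖/‖x‖ = 0.0149
realised/bound (from unrounded values) ≈ 0.0102

0.0149
1.4647


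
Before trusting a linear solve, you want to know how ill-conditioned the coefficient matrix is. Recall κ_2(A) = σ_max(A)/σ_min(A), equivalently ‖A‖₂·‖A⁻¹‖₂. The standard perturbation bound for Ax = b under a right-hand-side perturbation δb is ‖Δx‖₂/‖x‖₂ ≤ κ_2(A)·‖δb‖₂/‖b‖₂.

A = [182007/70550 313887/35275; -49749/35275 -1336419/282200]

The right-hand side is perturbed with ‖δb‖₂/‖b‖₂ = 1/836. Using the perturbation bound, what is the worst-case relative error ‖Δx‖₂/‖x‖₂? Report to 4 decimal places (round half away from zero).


0.3971

AᵀA = [148880277/17222500 1020775203/34445000; 1020775203/34445000 27998681193/275560000]; tr = 48609225/440896, det = 194481/1763584
λ_max, λ_min = (48609225/440896 ± √2362771009205649/194389282816)/2 = 441/4, 441/440896
κ_2(A) = √(λ_max/λ_min) = √((441/4) / (441/440896)) = 332.0000
bound on ‖Δx‖/‖x‖: κ·ε = 332.0000·1/836 = 0.3971


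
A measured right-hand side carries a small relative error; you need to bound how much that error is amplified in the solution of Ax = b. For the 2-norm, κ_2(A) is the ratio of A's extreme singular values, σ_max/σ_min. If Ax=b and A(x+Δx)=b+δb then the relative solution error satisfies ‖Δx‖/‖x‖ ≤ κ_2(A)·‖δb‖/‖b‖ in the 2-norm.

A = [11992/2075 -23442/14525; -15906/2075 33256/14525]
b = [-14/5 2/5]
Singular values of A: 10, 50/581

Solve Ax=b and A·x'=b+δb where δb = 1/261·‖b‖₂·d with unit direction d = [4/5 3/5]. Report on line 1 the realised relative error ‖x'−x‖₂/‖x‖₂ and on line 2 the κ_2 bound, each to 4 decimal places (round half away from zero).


0.0054
0.4452

largest singular value 10, smallest 50/581
κ_2(A) = 10 / (50/581) = 116.2000
perturbation bound = 116.2000·1/261 = 0.4452
solve Ax = b  →  x = [-6.6992 -22.2544]
2-norm of b is 2.8284; of x, 23.2409
with δb = [0.0087 0.0065], A·Δx = δb → ‖Δx‖ = 0.1259
dividing the unrounded norms, ‖Δx‖/‖x‖ = 0.0054
realised/bound (from unrounded values) ≈ 0.0122


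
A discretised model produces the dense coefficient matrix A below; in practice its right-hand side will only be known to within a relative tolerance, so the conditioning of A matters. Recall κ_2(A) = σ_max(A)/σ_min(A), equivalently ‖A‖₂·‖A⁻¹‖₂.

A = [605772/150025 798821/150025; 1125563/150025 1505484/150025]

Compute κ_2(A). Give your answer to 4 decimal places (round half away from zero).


353.0000

M = AᵀA = [5653466377/77880625 7537787136/77880625; 7537787136/77880625 10050508873/77880625]. tr(M)=125631802/623045, det(M)=25411681/77880625
char-poly roots: 5041/25 and 5041/3115225
σ_max=√(5041/25)=(71/5), σ_min=√(5041/3115225)=(71/1765) → κ = 353.0000


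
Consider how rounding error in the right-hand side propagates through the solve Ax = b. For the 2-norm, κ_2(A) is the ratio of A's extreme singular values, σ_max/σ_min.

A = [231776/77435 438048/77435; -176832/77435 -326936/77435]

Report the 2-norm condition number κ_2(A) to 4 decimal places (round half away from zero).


227.7500

M = AᵀA = [3399586816/239847169 6373670400/239847169; 6373670400/239847169 11950927936/239847169]. tr(M)=53115968/829921, det(M)=65536/829921
eigenvalues of AᵀA: λ = (tr ± √(tr²−4·det))/2 = 64, 1024/829921
κ_2(A) = √(λ_max/λ_min) = √(64 / (1024/829921)) = 227.7500


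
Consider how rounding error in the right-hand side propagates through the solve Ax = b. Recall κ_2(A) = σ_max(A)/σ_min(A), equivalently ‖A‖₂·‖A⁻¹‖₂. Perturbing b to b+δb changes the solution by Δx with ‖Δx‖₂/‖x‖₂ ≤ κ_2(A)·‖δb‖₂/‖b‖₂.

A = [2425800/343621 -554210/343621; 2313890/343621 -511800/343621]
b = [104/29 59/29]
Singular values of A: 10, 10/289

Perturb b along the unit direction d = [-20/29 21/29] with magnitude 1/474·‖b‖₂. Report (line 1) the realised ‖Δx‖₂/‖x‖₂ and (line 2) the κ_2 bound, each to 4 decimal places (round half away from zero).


0.0087
0.6097

largest singular value 10, smallest 10/289
κ = σ_max/σ_min = 10/(10/289) = 289.0000
perturbation bound = 289.0000·1/474 = 0.6097
solve Ax = b  →  x = [-5.9537 -28.2829]
‖b‖ = 4.1231, ‖x‖ = 28.9028
with δb = [-0.0060 0.0063], A·Δx = δb → ‖Δx‖ = 0.2514
relative error = 0.0087
tightness: 0.0087 against a bound of 0.6097 (unrounded ratio ≈ 0.0143)


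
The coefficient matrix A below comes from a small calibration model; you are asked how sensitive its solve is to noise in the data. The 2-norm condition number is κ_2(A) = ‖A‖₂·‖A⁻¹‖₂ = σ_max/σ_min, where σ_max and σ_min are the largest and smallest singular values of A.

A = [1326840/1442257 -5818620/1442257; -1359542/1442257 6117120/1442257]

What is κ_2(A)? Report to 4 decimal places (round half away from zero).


M = AᵀA = [104662244/60326129 -465092640/60326129; -465092640/60326129 2067094800/60326129]. tr(M)=52969684/1471369, det(M)=14400/1471369
eigenvalues of AᵀA: λ = (tr ± √(tr²−4·det))/2 = 36, 400/1471369
κ = σ_max/σ_min = 6/(20/1213) = 363.9000

363.9000


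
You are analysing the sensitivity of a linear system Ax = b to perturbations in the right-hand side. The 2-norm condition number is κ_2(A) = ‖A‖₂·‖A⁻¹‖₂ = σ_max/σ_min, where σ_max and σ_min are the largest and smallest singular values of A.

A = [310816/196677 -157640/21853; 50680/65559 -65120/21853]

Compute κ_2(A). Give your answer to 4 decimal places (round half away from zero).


AᵀA = [708418624/228886641 -348508160/25431849; -348508160/25431849 172136000/2825761]; tr = 8715904/136161, det = 102400/136161
char-poly roots: 64 and 1600/136161
κ = σ_max/σ_min = 8/(40/369) = 73.8000

73.8000


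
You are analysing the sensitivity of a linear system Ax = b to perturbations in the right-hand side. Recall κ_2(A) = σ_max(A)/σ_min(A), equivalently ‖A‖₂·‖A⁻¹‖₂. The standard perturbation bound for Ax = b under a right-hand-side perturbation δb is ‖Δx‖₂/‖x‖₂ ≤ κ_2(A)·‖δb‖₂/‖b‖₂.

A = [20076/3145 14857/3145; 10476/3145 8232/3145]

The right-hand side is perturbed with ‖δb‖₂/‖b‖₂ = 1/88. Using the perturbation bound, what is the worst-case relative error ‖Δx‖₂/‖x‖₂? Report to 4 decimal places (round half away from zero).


0.9460

M = AᵀA = [1774368/34225 1330476/34225; 1330476/34225 998257/34225]. tr(M)=110905/1369, det(M)=1296/1369
λ_max, λ_min = (110905/1369 ± √12292822129/1874161)/2 = 81, 16/1369
κ_2(A) = √(λ_max/λ_min) = √(81 / (16/1369)) = 83.2500
worst-case relative error ≤ 83.2500 × 1/88 = 0.9460


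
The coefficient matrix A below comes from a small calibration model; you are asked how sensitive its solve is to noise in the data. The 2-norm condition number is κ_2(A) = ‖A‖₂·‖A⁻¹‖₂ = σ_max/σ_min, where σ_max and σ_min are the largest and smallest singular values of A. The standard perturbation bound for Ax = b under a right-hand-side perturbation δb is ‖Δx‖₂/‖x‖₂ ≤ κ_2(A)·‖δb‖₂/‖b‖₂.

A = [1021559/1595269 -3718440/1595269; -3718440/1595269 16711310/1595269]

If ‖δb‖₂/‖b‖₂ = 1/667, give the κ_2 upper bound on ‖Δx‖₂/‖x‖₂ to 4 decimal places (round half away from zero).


AᵀA = [8846150401/1513910281 -39225823560/1513910281; -39225823560/1513910281 174357333700/1513910281]; tr = 108984821/900601, det = 1464100/900601
λ_max, λ_min = (108984821/900601 ± √11872416928705641/811082161201)/2 = 121, 12100/900601
σ_max=√121=11, σ_min=√(12100/900601)=(110/949) → κ = 94.9000
κ_2(A)·‖δb‖/‖b‖ = 0.1423

0.1423


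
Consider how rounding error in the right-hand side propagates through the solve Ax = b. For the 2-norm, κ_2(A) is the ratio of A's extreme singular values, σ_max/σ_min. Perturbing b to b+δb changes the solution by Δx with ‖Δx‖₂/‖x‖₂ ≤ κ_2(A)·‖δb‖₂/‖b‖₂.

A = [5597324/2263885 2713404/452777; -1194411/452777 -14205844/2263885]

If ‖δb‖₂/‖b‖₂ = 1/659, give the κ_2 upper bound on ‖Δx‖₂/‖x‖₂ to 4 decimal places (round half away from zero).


form AᵀA = [79661684761/6094144225 7646948316/243765769; 7646948316/243765769 458822872096/6094144225] with trace 3186299153/36060025 and determinant 78074896/901500625
char-poly roots: 2209/25 and 35344/36060025
κ = σ_max/σ_min = (47/5)/(188/6005) = 300.2500
perturbation bound = 300.2500·1/659 = 0.4556

0.4556


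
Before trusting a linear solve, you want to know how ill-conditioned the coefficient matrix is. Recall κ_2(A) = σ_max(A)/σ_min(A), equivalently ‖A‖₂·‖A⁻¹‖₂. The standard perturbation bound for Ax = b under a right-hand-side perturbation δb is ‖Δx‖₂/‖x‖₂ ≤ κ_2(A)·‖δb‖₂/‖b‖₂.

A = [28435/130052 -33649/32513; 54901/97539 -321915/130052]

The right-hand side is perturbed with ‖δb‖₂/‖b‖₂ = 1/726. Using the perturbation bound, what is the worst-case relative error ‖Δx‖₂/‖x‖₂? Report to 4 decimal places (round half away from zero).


AᵀA = [328419289/900720144 -10130120/6255001; -10130120/6255001 720386689/100080016]; tr = 2026145/267912, det = 14641/8573184
λ_max, λ_min = (2026145/267912 ± √64137082009/1121513121)/2 = 121/16, 121/535824
so κ_2 = √((121/16) / (121/535824)) = 183.0000
worst-case relative error ≤ 183.0000 × 1/726 = 0.2521

0.2521


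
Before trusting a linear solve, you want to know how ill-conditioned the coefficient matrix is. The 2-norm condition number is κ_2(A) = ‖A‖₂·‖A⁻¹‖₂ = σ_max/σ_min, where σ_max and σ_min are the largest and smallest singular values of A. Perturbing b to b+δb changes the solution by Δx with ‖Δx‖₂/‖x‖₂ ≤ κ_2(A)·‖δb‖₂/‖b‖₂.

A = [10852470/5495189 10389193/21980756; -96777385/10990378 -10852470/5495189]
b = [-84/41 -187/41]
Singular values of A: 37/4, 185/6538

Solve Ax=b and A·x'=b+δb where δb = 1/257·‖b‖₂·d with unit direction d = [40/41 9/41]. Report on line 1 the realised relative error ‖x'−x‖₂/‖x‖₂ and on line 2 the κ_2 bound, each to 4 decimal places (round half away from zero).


0.0065
1.2720

σ_max = 37/4, σ_min = 185/6538
κ = σ_max/σ_min = (37/4)/(185/6538) = 326.9000
κ_2(A)·‖δb‖/‖b‖ = 1.2720
solve Ax = b  →  x = [23.6949 -103.3408]
2-norm of b is 5.0000; of x, 106.0225
Δx = A⁻¹·δb where δb = 1/257·5.0000·d; ‖Δx‖ = 0.6876
dividing the unrounded norms, ‖Δx‖/‖x‖ = 0.0065
realised/bound (from unrounded values) ≈ 0.0051


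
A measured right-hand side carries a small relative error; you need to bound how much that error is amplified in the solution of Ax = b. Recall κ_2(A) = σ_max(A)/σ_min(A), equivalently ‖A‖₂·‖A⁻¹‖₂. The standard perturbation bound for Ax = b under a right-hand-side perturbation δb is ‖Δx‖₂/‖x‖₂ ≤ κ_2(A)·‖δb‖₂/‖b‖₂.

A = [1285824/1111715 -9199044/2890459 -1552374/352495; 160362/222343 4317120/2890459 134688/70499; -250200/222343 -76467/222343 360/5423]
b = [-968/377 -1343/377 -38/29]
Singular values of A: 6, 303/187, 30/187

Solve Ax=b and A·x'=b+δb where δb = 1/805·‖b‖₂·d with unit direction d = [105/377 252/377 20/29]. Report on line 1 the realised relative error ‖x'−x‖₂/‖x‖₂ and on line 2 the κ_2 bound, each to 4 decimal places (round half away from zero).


0.0014
0.0465

largest singular value 6, smallest 30/187
condition number: 6 ÷ (30/187) = 37.4000
κ_2(A)·‖δb‖/‖b‖ = 0.0465
solve Ax = b  →  x = [-5.6047 19.2868 -14.8267]
‖b‖ = 4.5826, ‖x‖ = 24.9644
re-solving with b+δb shifts x by Δx of norm 0.0355
dividing the unrounded norms, ‖Δx‖/‖x‖ = 0.0014
realised/bound (from unrounded values) ≈ 0.0306


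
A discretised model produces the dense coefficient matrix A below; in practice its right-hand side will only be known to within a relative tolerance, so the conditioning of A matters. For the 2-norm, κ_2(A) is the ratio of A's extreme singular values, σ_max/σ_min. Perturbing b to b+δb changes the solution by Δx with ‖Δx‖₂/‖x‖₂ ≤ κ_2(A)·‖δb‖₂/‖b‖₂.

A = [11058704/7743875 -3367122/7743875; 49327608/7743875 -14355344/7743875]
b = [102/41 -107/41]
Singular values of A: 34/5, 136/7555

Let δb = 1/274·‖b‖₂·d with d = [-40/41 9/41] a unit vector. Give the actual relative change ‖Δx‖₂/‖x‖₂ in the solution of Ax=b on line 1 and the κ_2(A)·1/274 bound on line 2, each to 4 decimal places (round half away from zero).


0.0044
1.3786

σ_max = 34/5, σ_min = 136/7555
condition number: (34/5) ÷ (136/7555) = 377.7500
worst-case relative error ≤ 377.7500 × 1/274 = 1.3786
solve Ax = b  →  x = [-46.9456 -159.9059]
‖b‖₂ = 3.6056 and ‖x‖₂ = 166.6547
δb = ε·‖b‖·d = [-0.0128 0.0029]; solving A·Δx = δb gives ‖Δx‖ = 0.7310
relative error = 0.0044
so the bound overstates the realised error by a factor of ≈ 314.3075 (computed from the unrounded values)


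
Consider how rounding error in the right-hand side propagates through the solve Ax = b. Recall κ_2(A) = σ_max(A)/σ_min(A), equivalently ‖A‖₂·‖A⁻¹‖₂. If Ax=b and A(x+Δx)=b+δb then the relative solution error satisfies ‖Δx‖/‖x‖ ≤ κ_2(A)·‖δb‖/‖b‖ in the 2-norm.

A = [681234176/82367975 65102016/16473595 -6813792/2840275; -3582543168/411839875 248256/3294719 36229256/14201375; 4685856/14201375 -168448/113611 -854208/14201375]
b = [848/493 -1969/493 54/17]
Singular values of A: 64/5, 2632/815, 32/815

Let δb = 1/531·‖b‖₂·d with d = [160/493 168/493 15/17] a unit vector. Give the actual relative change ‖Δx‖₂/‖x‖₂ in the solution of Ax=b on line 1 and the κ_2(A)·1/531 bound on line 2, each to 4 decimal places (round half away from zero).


0.0051
0.6139

largest singular value 64/5, smallest 32/815
κ = σ_max/σ_min = (64/5)/(32/815) = 326.0000
perturbation bound = 326.0000·1/531 = 0.6139
solve Ax = b  →  x = [14.7509 -0.8377 48.7575]
‖b‖₂ = 5.3852 and ‖x‖₂ = 50.9469
with δb = [0.0033 0.0035 0.0089], A·Δx = δb → ‖Δx‖ = 0.2583
realised ‖Δx‖/‖x‖ = 0.0051
so the bound overstates the realised error by a factor of ≈ 121.0958 (computed from the unrounded values)


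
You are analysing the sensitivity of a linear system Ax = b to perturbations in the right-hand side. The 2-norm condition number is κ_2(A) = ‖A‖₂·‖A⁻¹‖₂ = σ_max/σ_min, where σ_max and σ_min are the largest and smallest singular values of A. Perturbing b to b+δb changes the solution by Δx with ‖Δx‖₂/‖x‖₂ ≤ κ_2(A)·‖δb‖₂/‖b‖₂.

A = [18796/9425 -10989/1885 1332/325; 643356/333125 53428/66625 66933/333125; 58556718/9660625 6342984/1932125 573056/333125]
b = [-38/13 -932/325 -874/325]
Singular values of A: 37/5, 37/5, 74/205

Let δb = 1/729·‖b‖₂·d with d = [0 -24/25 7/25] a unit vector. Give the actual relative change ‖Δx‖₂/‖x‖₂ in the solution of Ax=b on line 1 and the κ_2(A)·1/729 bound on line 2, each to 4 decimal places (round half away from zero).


0.0033
0.0281

largest singular value 37/5, smallest 74/205
condition number: (37/5) ÷ (74/205) = 20.5000
perturbation bound = 20.5000·1/729 = 0.0281
solve Ax = b  →  x = [-2.9068 2.3952 4.1081]
‖b‖ = 4.8990, ‖x‖ = 5.5734
δb = ε·‖b‖·d = [0.0000 -0.0065 0.0019]; solving A·Δx = δb gives ‖Δx‖ = 0.0186
relative error = 0.0033
so the bound overstates the realised error by a factor of ≈ 8.4187 (computed from the unrounded values)


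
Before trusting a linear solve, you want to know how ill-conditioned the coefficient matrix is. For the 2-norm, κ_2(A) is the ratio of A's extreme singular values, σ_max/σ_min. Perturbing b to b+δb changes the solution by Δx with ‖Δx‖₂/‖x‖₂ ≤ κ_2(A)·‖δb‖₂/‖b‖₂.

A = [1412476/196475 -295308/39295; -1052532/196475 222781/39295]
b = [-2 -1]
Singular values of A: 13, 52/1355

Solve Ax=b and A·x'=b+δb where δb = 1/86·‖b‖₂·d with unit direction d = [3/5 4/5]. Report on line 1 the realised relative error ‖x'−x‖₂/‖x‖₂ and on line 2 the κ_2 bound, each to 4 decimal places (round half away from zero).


from the listed singular values, σ₁ = 13, σ_n = 52/1355
κ = σ_max/σ_min = 13/(52/1355) = 338.7500
bound on ‖Δx‖/‖x‖: κ·ε = 338.7500·1/86 = 3.9390
solve Ax = b  →  x = [-37.7918 -35.8859]
2-norm of b is 2.2361; of x, 52.1154
with δb = [0.0156 0.0208], A·Δx = δb → ‖Δx‖ = 0.6775
dividing the unrounded norms, ‖Δx‖/‖x‖ = 0.0130
tightness: 0.0130 against a bound of 3.9390 (unrounded ratio ≈ 0.0033)

0.0130
3.9390


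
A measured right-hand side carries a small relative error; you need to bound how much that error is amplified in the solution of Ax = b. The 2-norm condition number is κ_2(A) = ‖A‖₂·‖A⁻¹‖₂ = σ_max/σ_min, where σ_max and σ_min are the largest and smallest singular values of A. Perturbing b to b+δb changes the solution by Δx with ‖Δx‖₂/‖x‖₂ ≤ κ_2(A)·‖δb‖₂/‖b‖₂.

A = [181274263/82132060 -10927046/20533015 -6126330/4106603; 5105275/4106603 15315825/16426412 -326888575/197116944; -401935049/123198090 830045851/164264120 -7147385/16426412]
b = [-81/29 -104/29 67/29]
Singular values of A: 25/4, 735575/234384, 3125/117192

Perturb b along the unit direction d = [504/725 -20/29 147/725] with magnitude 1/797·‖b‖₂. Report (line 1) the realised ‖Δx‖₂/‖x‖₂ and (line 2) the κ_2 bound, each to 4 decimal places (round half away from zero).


0.0064
0.2941

largest singular value 25/4, smallest 3125/117192
κ = σ_max/σ_min = (25/4)/(3125/117192) = 234.3840
bound on ‖Δx‖/‖x‖: κ·ε = 234.3840·1/797 = 0.2941
solve Ax = b  →  x = [20.7338 16.1503 26.7860]
‖b‖₂ = 5.0990 and ‖x‖₂ = 37.5262
δb = ε·‖b‖·d = [0.0044 -0.0044 0.0013]; solving A·Δx = δb gives ‖Δx‖ = 0.2399
dividing the unrounded norms, ‖Δx‖/‖x‖ = 0.0064
tightness: 0.0064 against a bound of 0.2941 (unrounded ratio ≈ 0.0217)


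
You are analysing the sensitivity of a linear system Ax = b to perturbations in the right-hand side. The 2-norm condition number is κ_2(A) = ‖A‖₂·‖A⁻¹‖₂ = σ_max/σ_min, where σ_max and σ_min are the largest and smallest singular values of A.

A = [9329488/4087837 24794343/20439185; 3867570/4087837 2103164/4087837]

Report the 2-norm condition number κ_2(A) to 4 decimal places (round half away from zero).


form AᵀA = [603535171876/98878173601 1609403523336/494390868005; 1609403523336/494390868005 4291963994521/2471954340025] with trace 67060011389/8553475225 and determinant 240100/342139009
char-poly roots: 196/25 and 30625/342139009
κ_2(A) = √(λ_max/λ_min) = √((196/25) / (30625/342139009)) = 295.9520

295.9520


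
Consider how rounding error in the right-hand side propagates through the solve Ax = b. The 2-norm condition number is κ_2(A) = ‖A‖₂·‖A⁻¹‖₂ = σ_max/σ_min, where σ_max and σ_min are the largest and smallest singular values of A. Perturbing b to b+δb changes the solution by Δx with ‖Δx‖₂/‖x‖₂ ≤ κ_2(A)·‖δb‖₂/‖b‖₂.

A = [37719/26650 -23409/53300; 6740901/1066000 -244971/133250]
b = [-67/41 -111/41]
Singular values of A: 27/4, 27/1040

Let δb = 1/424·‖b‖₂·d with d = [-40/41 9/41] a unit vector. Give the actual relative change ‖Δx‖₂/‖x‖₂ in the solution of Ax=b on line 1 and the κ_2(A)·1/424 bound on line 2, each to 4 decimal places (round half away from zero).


σ_max = 27/4, σ_min = 27/1040
κ_2(A) = (27/4) / (27/1040) = 260.0000
bound on ‖Δx‖/‖x‖: κ·ε = 260.0000·1/424 = 0.6132
solve Ax = b  →  x = [10.3585 37.1022]
2-norm of b is 3.1623; of x, 38.5211
re-solving with b+δb shifts x by Δx of norm 0.2873
dividing the unrounded norms, ‖Δx‖/‖x‖ = 0.0075
realised/bound (from unrounded values) ≈ 0.0122

0.0075
0.6132


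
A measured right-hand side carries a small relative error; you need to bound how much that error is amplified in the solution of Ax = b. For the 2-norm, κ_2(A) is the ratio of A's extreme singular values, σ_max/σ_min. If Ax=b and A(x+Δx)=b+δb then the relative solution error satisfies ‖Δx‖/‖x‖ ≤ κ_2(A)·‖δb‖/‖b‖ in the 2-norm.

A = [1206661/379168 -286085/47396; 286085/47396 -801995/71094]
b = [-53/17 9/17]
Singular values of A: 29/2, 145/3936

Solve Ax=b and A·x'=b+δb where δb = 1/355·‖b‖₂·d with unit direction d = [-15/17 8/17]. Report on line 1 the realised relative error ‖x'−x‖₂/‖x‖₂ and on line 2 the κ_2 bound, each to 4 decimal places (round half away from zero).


0.0030
1.1087

σ_max = 29/2, σ_min = 145/3936
κ_2(A) = (29/2) / (145/3936) = 393.6000
κ_2(A)·‖δb‖/‖b‖ = 1.1087
solve Ax = b  →  x = [71.8215 38.3830]
‖b‖ = 3.1623, ‖x‖ = 81.4345
Δx = A⁻¹·δb where δb = 1/355·3.1623·d; ‖Δx‖ = 0.2418
relative error = 0.0030
realised/bound (from unrounded values) ≈ 0.0027


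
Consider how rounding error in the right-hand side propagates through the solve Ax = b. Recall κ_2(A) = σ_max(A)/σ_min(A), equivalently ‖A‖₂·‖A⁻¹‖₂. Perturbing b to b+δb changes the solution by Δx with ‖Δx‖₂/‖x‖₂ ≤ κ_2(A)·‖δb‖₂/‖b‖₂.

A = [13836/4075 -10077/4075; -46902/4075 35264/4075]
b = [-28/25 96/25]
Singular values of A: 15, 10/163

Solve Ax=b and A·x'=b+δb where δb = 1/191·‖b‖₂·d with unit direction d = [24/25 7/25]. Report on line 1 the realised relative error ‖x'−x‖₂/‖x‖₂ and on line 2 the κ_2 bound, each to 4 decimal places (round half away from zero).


1.2801
1.2801

from the listed singular values, σ₁ = 15, σ_n = 10/163
condition number: 15 ÷ (10/163) = 244.5000
worst-case relative error ≤ 244.5000 × 1/191 = 1.2801
solve Ax = b  →  x = [-0.2133 0.1600]
‖b‖ = 4.0000, ‖x‖ = 0.2667
with δb = [0.0201 0.0059], A·Δx = δb → ‖Δx‖ = 0.3414
dividing the unrounded norms, ‖Δx‖/‖x‖ = 1.2801
tightness: 1.2801 against a bound of 1.2801; the bound is attained (ratio 1)
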